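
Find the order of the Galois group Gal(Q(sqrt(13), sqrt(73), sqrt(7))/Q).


The 3 square roots of distinct primes are multiplicatively independent over Q,
so [K:Q] = 2^3 and Gal(K/Q) is isomorphic to (Z/2Z)^3.
|Gal| = 2^3 = 8

8


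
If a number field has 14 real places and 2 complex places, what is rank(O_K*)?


By Dirichlet's unit theorem:
rank = r1 + r2 - 1
= 14 + 2 - 1
= 15

15


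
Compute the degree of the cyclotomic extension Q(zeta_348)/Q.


The degree equals Euler's totient phi(348).
348 = 2^2 * 3 * 29
phi(348) = 112

112


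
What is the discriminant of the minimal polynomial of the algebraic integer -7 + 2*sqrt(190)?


The element -7 + 2*sqrt(190) has minimal polynomial:
x^2 + 14*x - 711
Discriminant = (14)^2 - 4*(-711)
= 196 + 2844
= 3040

3040


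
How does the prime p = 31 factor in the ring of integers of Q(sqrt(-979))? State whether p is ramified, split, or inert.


K = Q(sqrt(-979)). Since d mod 4 = 1, disc(K) = -979.
Check p | disc: -979 mod 31 = 13.
p does not divide disc. Compute Legendre symbol (d/p):
13^((31-1)/2) mod 31 = -1
(d/p) = -1, so p is inert: (p) stays prime with e=1, f=2, g=1.
Therefore p is inert.

inert


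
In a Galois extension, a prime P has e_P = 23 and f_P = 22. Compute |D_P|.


|D_P| = e * f
= 23 * 22
= 506

506


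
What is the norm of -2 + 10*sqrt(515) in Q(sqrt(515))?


N(a + b*sqrt(d)) = a^2 - d*b^2
= (-2)^2 - (515)*(10)^2
= 4 - 51500
= -51496

-51496


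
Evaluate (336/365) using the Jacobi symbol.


Compute (336/365) via quadratic reciprocity:
  pull out 2: (2/365) = -1  (since 365 mod 8 = 5)
  pull out 2: (2/365) = -1  (since 365 mod 8 = 5)
  pull out 2: (2/365) = -1  (since 365 mod 8 = 5)
  pull out 2: (2/365) = -1  (since 365 mod 8 = 5)
  reciprocity: (21/365) -> +(365/21)
  reduce: (8/21)
  pull out 2: (2/21) = -1  (since 21 mod 8 = 5)
  pull out 2: (2/21) = -1  (since 21 mod 8 = 5)
  pull out 2: (2/21) = -1  (since 21 mod 8 = 5)
  (1/21) = 1
Product of signs = -1

-1


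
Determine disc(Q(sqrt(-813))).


For K = Q(sqrt(d)) with d squarefree: disc(K) = d if d = 1 mod 4, and disc(K) = 4d if d = 2 or 3 mod 4.
Here d = -813, and d mod 4 = 3.
d = 3 mod 4, not 1 (O_K = Z[sqrt(d)]), so disc(K) = 4d = 4 * (-813) = -3252

-3252


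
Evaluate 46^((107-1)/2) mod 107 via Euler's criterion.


p = 107 is prime and the exponent is (p-1)/2 = 53, so by Euler's criterion 46^53 = (46/107) = +1 or -1 mod 107.
Compute by square-and-multiply:
  53 = 32 + 16 + 4 + 1 (binary 110101)
  Repeated squaring mod 107: 46^1 = 46, 46^2 = 83, 46^4 = 41, 46^8 = 76, 46^16 = 105, 46^32 = 4
  46^53 = 46^32 * 46^16 * 46^4 * 46^1 = 4 * 105 * 41 * 46 mod 107
    4 * 105 = 420 = 99 mod 107
    99 * 41 = 4059 = 100 mod 107
    100 * 46 = 4600 = 106 mod 107
  46^53 = 106 mod 107
Result 106 = p - 1 = -1 mod 107: 46 is a quadratic non-residue mod 107. As a residue in [0, p-1] the value is 106.
46^53 mod 107 = 106

106


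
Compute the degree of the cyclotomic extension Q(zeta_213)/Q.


The degree equals Euler's totient phi(213).
213 = 3 * 71
phi(213) = 140

140


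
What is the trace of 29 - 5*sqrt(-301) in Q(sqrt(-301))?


Tr(a + b*sqrt(d)) = (a + b*sqrt(d)) + (a - b*sqrt(d)) = 2a
= 2 * (29)
= 58

58


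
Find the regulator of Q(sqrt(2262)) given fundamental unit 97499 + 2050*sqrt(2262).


epsilon = 97499 + 2050*sqrt(2262)
= 194998.0000
R = ln(194998.0000)
= 12.1807

12.1807


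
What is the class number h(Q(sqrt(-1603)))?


K = Q(sqrt(-1603)). d mod 4 = 1, so D = disc(K) = d = -1603
h(K) equals the number of primitive reduced positive-definite forms (a, b, c) = a*x^2 + b*x*y + c*y^2 with b^2 - 4ac = D,
where reduced means |b| <= a <= c, with b >= 0 whenever |b| = a or a = c, and primitive means gcd(a, b, c) = 1.
Reduced forces 3a^2 <= |D| = 1603, so 1 <= a <= 23; b must have the parity of D, and c = (b^2 - D)/(4a) must be an integer >= a.
Enumerate a = 1..23, b in [-a, a]:
  a=1: (1, 1, 401)  [1]
  a=2..6: none
  a=7: (7, 7, 59)  [1]
  a=8..10: none
  a=11: (11, -5, 37), (11, 5, 37)  [2]
  a=12: none
  a=13: (13, -3, 31), (13, 3, 31)  [2]
  a=14..23: none
Total reduced forms: 1 + 1 + 2 + 2 = 6
h = 6

6


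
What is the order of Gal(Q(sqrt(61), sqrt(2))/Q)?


The 2 square roots of distinct primes are multiplicatively independent over Q,
so [K:Q] = 2^2 and Gal(K/Q) is isomorphic to (Z/2Z)^2.
|Gal| = 2^2 = 4

4


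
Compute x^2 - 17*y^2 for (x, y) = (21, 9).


x^2 - d*y^2
= 21^2 - 17*9^2
= 441 - 1377
= -936

-936


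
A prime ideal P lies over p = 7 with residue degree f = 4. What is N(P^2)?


N(P^a) = p^(a*f)
= 7^(2*4)
= 7^8
= 5764801

5764801


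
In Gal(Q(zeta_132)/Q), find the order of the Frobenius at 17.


The Frobenius at p in Gal(Q(zeta_n)/Q) = (Z/nZ)* is the class of p, so its order is ord_132(17), the smallest k >= 1 with 17^k = 1 mod 132.
n = 132 = 2^2 * 3 * 11, phi(132) = 40; the order divides phi(n).
Divisors of 40: 1, 2, 4, 5, 8, 10, 20, 40
Repeated squaring mod 132: 17^1 = 17, 17^2 = 25, 17^4 = 97, 17^8 = 37, 17^16 = 49, 17^32 = 25
Test divisors in increasing order:
  k=1: 17^1 = 17 mod 132
  k=2: 17^2 = 25 mod 132
  k=4: 17^4 = 97 mod 132
  k=5: 17^5 = 97 * 17 = 65 mod 132
  k=8: 17^8 = 37 mod 132
  k=10: 17^10 = 37 * 25 = 1 mod 132  <- first divisor giving 1
Order = 10

10


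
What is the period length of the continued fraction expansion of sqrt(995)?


Run the CF algorithm for sqrt(995).
a_0 = floor(sqrt(995)) = 31; set m_0=0, q_0=1.
Recurrence: m' = q*a - m,  q' = (d - m'^2)/q,  a' = floor((a_0 + m')/q').
  step 1: m=31, q=34, a=1
  step 2: m=3, q=29, a=1
  step 3: m=26, q=11, a=5
  step 4: m=29, q=14, a=4
  step 5: m=27, q=19, a=3
  step 6: m=30, q=5, a=12
  step 7: m=30, q=19, a=3
  step 8: m=27, q=14, a=4
  step 9: m=29, q=11, a=5
  step 10: m=26, q=29, a=1
  step 11: m=3, q=34, a=1
  step 12: m=31, q=1, a=62
a_12 = 2*a_0 = 62, so the period closes here.
sqrt(995) = [31; 1, 1, 5, 4, 3, 12, 3, 4, 5, 1, 1, 62]
Period length = 12

12


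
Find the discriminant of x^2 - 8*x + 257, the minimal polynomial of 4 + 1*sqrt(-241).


The element 4 + 1*sqrt(-241) has minimal polynomial:
x^2 - 8*x + 257
Discriminant = (-8)^2 - 4*(257)
= 64 - 1028
= -964

-964


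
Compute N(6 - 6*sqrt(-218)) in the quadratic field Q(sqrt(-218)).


N(a + b*sqrt(d)) = a^2 - d*b^2
= (6)^2 - (-218)*(-6)^2
= 36 + 7848
= 7884

7884


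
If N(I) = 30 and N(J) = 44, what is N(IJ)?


N(IJ) = N(I) * N(J)
= 30 * 44
= 1320

1320


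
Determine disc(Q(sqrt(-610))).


For K = Q(sqrt(d)) with d squarefree: disc(K) = d if d = 1 mod 4, and disc(K) = 4d if d = 2 or 3 mod 4.
Here d = -610, and d mod 4 = 2.
d = 2 mod 4, not 1 (O_K = Z[sqrt(d)]), so disc(K) = 4d = 4 * (-610) = -2440

-2440


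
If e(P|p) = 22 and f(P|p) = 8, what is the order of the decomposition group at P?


|D_P| = e * f
= 22 * 8
= 176

176


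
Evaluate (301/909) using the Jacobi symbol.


Compute (301/909) via quadratic reciprocity:
  reciprocity: (301/909) -> +(909/301)
  reduce: (6/301)
  pull out 2: (2/301) = -1  (since 301 mod 8 = 5)
  reciprocity: (3/301) -> +(301/3)
  reduce: (1/3)
  (1/3) = 1
Product of signs = -1

-1


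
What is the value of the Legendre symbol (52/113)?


p = 113 is prime, so compute (52/113) with the reciprocity algorithm (Jacobi-symbol steps: pull out 2s via (2/n), flip via reciprocity, reduce):
  pull out 2: (2/113) = +1  (since 113 mod 8 = 1)
  pull out 2: (2/113) = +1  (since 113 mod 8 = 1)
  reciprocity: (13/113) -> +(113/13)
  reduce: (9/13)
  reciprocity: (9/13) -> +(13/9)
  reduce: (4/9)
  pull out 2: (2/9) = +1  (since 9 mod 8 = 1)
  pull out 2: (2/9) = +1  (since 9 mod 8 = 1)
  (1/9) = 1
Product of signs = 1
(52/113) = 1

1


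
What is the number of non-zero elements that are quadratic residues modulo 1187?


For prime p, the number of non-zero quadratic residues is (p-1)/2.
= (1187-1)/2
= 593

593


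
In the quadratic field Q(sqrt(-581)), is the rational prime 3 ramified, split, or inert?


K = Q(sqrt(-581)). Since d mod 4 = 3, disc(K) = -2324.
Check p | disc: -2324 mod 3 = 1.
p does not divide disc. Compute Legendre symbol (d/p):
1^((3-1)/2) mod 3 = 1
(d/p) = 1, so p splits: (p) = P*P' with e=1, f=1, g=2.
Therefore p is split.

split


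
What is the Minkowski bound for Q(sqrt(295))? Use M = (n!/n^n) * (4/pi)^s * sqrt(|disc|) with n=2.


d = 295, d mod 4 = 3, so disc(K) = 4d = 1180; |disc(K)| = 1180
Real quadratic field, so n = 2, s = r2 = 0, r1 = 2
M = (n!/n^n) * (4/pi)^s * sqrt(|disc(K)|) = (2!/2^2) * (4/pi)^0 * sqrt(1180)
= 0.5 * 1.000000 * 34.351128
= 17.1756

17.1756


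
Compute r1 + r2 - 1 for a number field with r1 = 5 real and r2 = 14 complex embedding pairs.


By Dirichlet's unit theorem:
rank = r1 + r2 - 1
= 5 + 14 - 1
= 18

18


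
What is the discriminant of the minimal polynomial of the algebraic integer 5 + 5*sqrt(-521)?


The element 5 + 5*sqrt(-521) has minimal polynomial:
x^2 - 10*x + 13050
Discriminant = (-10)^2 - 4*(13050)
= 100 - 52200
= -52100

-52100


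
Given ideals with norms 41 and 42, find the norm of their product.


N(IJ) = N(I) * N(J)
= 41 * 42
= 1722

1722


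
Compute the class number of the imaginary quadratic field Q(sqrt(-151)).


K = Q(sqrt(-151)). d mod 4 = 1, so D = disc(K) = d = -151
h(K) equals the number of primitive reduced positive-definite forms (a, b, c) = a*x^2 + b*x*y + c*y^2 with b^2 - 4ac = D,
where reduced means |b| <= a <= c, with b >= 0 whenever |b| = a or a = c, and primitive means gcd(a, b, c) = 1.
Reduced forces 3a^2 <= |D| = 151, so 1 <= a <= 7; b must have the parity of D, and c = (b^2 - D)/(4a) must be an integer >= a.
Enumerate a = 1..7, b in [-a, a]:
  a=1: (1, 1, 38)  [1]
  a=2: (2, -1, 19), (2, 1, 19)  [2]
  a=3: none
  a=4: (4, -3, 10), (4, 3, 10)  [2]
  a=5: (5, -3, 8), (5, 3, 8)  [2]
  a=6..7: none
Total reduced forms: 1 + 2 + 2 + 2 = 7
h = 7

7


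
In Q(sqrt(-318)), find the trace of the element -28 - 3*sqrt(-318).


Tr(a + b*sqrt(d)) = (a + b*sqrt(d)) + (a - b*sqrt(d)) = 2a
= 2 * (-28)
= -56

-56


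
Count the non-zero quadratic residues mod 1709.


For prime p, the number of non-zero quadratic residues is (p-1)/2.
= (1709-1)/2
= 854

854


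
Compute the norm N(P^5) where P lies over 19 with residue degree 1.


N(P^a) = p^(a*f)
= 19^(5*1)
= 19^5
= 2476099

2476099


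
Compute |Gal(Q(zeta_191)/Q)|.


|Gal(Q(zeta_191)/Q)| = phi(191)
= 190

190


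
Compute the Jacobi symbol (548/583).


Compute (548/583) via quadratic reciprocity:
  pull out 2: (2/583) = +1  (since 583 mod 8 = 7)
  pull out 2: (2/583) = +1  (since 583 mod 8 = 7)
  reciprocity: (137/583) -> +(583/137)
  reduce: (35/137)
  reciprocity: (35/137) -> +(137/35)
  reduce: (32/35)
  pull out 2: (2/35) = -1  (since 35 mod 8 = 3)
  pull out 2: (2/35) = -1  (since 35 mod 8 = 3)
  pull out 2: (2/35) = -1  (since 35 mod 8 = 3)
  pull out 2: (2/35) = -1  (since 35 mod 8 = 3)
  pull out 2: (2/35) = -1  (since 35 mod 8 = 3)
  (1/35) = 1
Product of signs = -1

-1


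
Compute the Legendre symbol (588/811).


p = 811 is prime, so compute (588/811) with the reciprocity algorithm (Jacobi-symbol steps: pull out 2s via (2/n), flip via reciprocity, reduce):
  pull out 2: (2/811) = -1  (since 811 mod 8 = 3)
  pull out 2: (2/811) = -1  (since 811 mod 8 = 3)
  reciprocity: (147/811) -> -(811/147)
  reduce: (76/147)
  pull out 2: (2/147) = -1  (since 147 mod 8 = 3)
  pull out 2: (2/147) = -1  (since 147 mod 8 = 3)
  reciprocity: (19/147) -> -(147/19)
  reduce: (14/19)
  pull out 2: (2/19) = -1  (since 19 mod 8 = 3)
  reciprocity: (7/19) -> -(19/7)
  reduce: (5/7)
  reciprocity: (5/7) -> +(7/5)
  reduce: (2/5)
  pull out 2: (2/5) = -1  (since 5 mod 8 = 5)
  (1/5) = 1
Product of signs = -1
(588/811) = -1

-1


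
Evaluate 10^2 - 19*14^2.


x^2 - d*y^2
= 10^2 - 19*14^2
= 100 - 3724
= -3624

-3624


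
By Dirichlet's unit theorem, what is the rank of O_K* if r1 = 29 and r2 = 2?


By Dirichlet's unit theorem:
rank = r1 + r2 - 1
= 29 + 2 - 1
= 30

30


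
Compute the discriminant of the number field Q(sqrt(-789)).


For K = Q(sqrt(d)) with d squarefree: disc(K) = d if d = 1 mod 4, and disc(K) = 4d if d = 2 or 3 mod 4.
Here d = -789, and d mod 4 = 3.
d = 3 mod 4, not 1 (O_K = Z[sqrt(d)]), so disc(K) = 4d = 4 * (-789) = -3156

-3156


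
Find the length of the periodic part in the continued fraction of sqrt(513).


Run the CF algorithm for sqrt(513).
a_0 = floor(sqrt(513)) = 22; set m_0=0, q_0=1.
Recurrence: m' = q*a - m,  q' = (d - m'^2)/q,  a' = floor((a_0 + m')/q').
  step 1: m=22, q=29, a=1
  step 2: m=7, q=16, a=1
  step 3: m=9, q=27, a=1
  step 4: m=18, q=7, a=5
  step 5: m=17, q=32, a=1
  step 6: m=15, q=9, a=4
  step 7: m=21, q=8, a=5
  step 8: m=19, q=19, a=2
  step 9: m=19, q=8, a=5
  step 10: m=21, q=9, a=4
  step 11: m=15, q=32, a=1
  step 12: m=17, q=7, a=5
  step 13: m=18, q=27, a=1
  step 14: m=9, q=16, a=1
  step 15: m=7, q=29, a=1
  step 16: m=22, q=1, a=44
a_16 = 2*a_0 = 44, so the period closes here.
sqrt(513) = [22; 1, 1, 1, 5, 1, 4, 5, 2, 5, 4, 1, 5, 1, 1, 1, 44]
Period length = 16

16


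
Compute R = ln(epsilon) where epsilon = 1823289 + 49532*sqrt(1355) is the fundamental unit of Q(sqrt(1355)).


epsilon = 1823289 + 49532*sqrt(1355)
= 3.6466e+06
R = ln(3.6466e+06)
= 15.1093

15.1093


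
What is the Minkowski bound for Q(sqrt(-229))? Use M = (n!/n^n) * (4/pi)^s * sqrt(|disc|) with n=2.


d = -229, d mod 4 = 3, so disc(K) = 4d = -916; |disc(K)| = 916
Imaginary quadratic field, so n = 2, s = r2 = 1, r1 = 0
M = (n!/n^n) * (4/pi)^s * sqrt(|disc(K)|) = (2!/2^2) * (4/pi)^1 * sqrt(916)
= 0.5 * 1.273240 * 30.265492
= 19.2676

19.2676


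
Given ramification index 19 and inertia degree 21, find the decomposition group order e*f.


|D_P| = e * f
= 19 * 21
= 399

399


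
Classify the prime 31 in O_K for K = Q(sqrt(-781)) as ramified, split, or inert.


K = Q(sqrt(-781)). Since d mod 4 = 3, disc(K) = -3124.
Check p | disc: -3124 mod 31 = 7.
p does not divide disc. Compute Legendre symbol (d/p):
25^((31-1)/2) mod 31 = 1
(d/p) = 1, so p splits: (p) = P*P' with e=1, f=1, g=2.
Therefore p is split.

split


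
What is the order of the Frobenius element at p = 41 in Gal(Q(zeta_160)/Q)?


The Frobenius at p in Gal(Q(zeta_n)/Q) = (Z/nZ)* is the class of p, so its order is ord_160(41), the smallest k >= 1 with 41^k = 1 mod 160.
n = 160 = 2^5 * 5, phi(160) = 64; the order divides phi(n).
Divisors of 64: 1, 2, 4, 8, 16, 32, 64
Repeated squaring mod 160: 41^1 = 41, 41^2 = 81, 41^4 = 1, 41^8 = 1, 41^16 = 1, 41^32 = 1, 41^64 = 1
Test divisors in increasing order:
  k=1: 41^1 = 41 mod 160
  k=2: 41^2 = 81 mod 160
  k=4: 41^4 = 1 mod 160  <- first divisor giving 1
Order = 4

4


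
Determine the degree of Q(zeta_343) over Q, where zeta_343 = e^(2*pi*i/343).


The degree equals Euler's totient phi(343).
343 = 7^3
phi(343) = 294

294


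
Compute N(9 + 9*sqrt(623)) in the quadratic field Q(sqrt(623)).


N(a + b*sqrt(d)) = a^2 - d*b^2
= (9)^2 - (623)*(9)^2
= 81 - 50463
= -50382

-50382


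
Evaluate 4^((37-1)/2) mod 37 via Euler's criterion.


p = 37 is prime and the exponent is (p-1)/2 = 18, so by Euler's criterion 4^18 = (4/37) = +1 or -1 mod 37.
Compute by square-and-multiply:
  18 = 16 + 2 (binary 10010)
  Repeated squaring mod 37: 4^1 = 4, 4^2 = 16, 4^4 = 34, 4^8 = 9, 4^16 = 7
  4^18 = 4^16 * 4^2 = 7 * 16 mod 37
    7 * 16 = 112 = 1 mod 37
  4^18 = 1 mod 37
Result 1: 4 is a quadratic residue mod 37.
4^18 mod 37 = 1

1


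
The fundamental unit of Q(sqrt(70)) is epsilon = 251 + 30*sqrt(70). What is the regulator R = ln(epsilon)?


epsilon = 251 + 30*sqrt(70)
= 501.9980
R = ln(501.9980)
= 6.2186

6.2186


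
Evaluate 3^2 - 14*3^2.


x^2 - d*y^2
= 3^2 - 14*3^2
= 9 - 126
= -117

-117


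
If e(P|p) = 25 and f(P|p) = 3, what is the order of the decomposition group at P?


|D_P| = e * f
= 25 * 3
= 75

75


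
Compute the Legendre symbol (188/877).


p = 877 is prime, so compute (188/877) with the reciprocity algorithm (Jacobi-symbol steps: pull out 2s via (2/n), flip via reciprocity, reduce):
  pull out 2: (2/877) = -1  (since 877 mod 8 = 5)
  pull out 2: (2/877) = -1  (since 877 mod 8 = 5)
  reciprocity: (47/877) -> +(877/47)
  reduce: (31/47)
  reciprocity: (31/47) -> -(47/31)
  reduce: (16/31)
  pull out 2: (2/31) = +1  (since 31 mod 8 = 7)
  pull out 2: (2/31) = +1  (since 31 mod 8 = 7)
  pull out 2: (2/31) = +1  (since 31 mod 8 = 7)
  pull out 2: (2/31) = +1  (since 31 mod 8 = 7)
  (1/31) = 1
Product of signs = -1
(188/877) = -1

-1


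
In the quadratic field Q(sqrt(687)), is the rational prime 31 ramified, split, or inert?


K = Q(sqrt(687)). Since d mod 4 = 3, disc(K) = 2748.
Check p | disc: 2748 mod 31 = 20.
p does not divide disc. Compute Legendre symbol (d/p):
5^((31-1)/2) mod 31 = 1
(d/p) = 1, so p splits: (p) = P*P' with e=1, f=1, g=2.
Therefore p is split.

split


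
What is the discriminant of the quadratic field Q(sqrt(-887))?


For K = Q(sqrt(d)) with d squarefree: disc(K) = d if d = 1 mod 4, and disc(K) = 4d if d = 2 or 3 mod 4.
Here d = -887, and d mod 4 = 1.
d = 1 mod 4 (O_K = Z[(1+sqrt(d))/2]), so disc(K) = d = -887

-887


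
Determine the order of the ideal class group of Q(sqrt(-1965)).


K = Q(sqrt(-1965)). d mod 4 = 3, so D = disc(K) = 4d = -7860
h(K) equals the number of primitive reduced positive-definite forms (a, b, c) = a*x^2 + b*x*y + c*y^2 with b^2 - 4ac = D,
where reduced means |b| <= a <= c, with b >= 0 whenever |b| = a or a = c, and primitive means gcd(a, b, c) = 1.
Reduced forces 3a^2 <= |D| = 7860, so 1 <= a <= 51; b must have the parity of D, and c = (b^2 - D)/(4a) must be an integer >= a.
Enumerate a = 1..51, b in [-a, a]:
  a=1: (1, 0, 1965)  [1]
  a=2: (2, 2, 983)  [1]
  a=3: (3, 0, 655)  [1]
  a=4: none
  a=5: (5, 0, 393)  [1]
  a=6: (6, 6, 329)  [1]
  a=7: (7, -6, 282), (7, 6, 282)  [2]
  a=8..9: none
  a=10: (10, 10, 199)  [1]
  a=11: (11, -4, 179), (11, 4, 179)  [2]
  a=12..13: none
  a=14: (14, -6, 141), (14, 6, 141)  [2]
  a=15: (15, 0, 131)  [1]
  a=16..18: none
  a=19: (19, -14, 106), (19, 14, 106)  [2]
  a=20: none
  a=21: (21, -6, 94), (21, 6, 94)  [2]
  a=22: (22, -18, 93), (22, 18, 93)  [2]
  a=23: (23, -12, 87), (23, 12, 87)  [2]
  a=24..28: none
  a=29: (29, -12, 69), (29, 12, 69)  [2]
  a=30: (30, 30, 73)  [1]
  a=31: (31, -18, 66), (31, 18, 66)  [2]
  a=32: none
  a=33: (33, -18, 62), (33, 18, 62)  [2]
  a=34: none
  a=35: (35, -20, 59), (35, 20, 59)  [2]
  a=36: none
  a=37: (37, -24, 57), (37, 24, 57)  [2]
  a=38: (38, -14, 53), (38, 14, 53)  [2]
  a=39..41: none
  a=42: (42, -6, 47), (42, 6, 47)  [2]
  a=43: (43, -40, 55), (43, 40, 55)  [2]
  a=44..45: none
  a=46: (46, -34, 49), (46, 34, 49)  [2]
  a=47..51: none
Total reduced forms: 1 + 1 + 1 + 1 + 1 + 2 + 1 + 2 + 2 + 1 + 2 + 2 + 2 + 2 + 2 + 1 + 2 + 2 + 2 + 2 + 2 + 2 + 2 + 2 = 40
h = 40

40


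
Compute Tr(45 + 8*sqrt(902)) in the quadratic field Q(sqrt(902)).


Tr(a + b*sqrt(d)) = (a + b*sqrt(d)) + (a - b*sqrt(d)) = 2a
= 2 * (45)
= 90

90


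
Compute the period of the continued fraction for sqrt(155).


Run the CF algorithm for sqrt(155).
a_0 = floor(sqrt(155)) = 12; set m_0=0, q_0=1.
Recurrence: m' = q*a - m,  q' = (d - m'^2)/q,  a' = floor((a_0 + m')/q').
  step 1: m=12, q=11, a=2
  step 2: m=10, q=5, a=4
  step 3: m=10, q=11, a=2
  step 4: m=12, q=1, a=24
a_4 = 2*a_0 = 24, so the period closes here.
sqrt(155) = [12; 2, 4, 2, 24]
Period length = 4

4


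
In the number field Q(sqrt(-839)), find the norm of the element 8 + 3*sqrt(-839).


N(a + b*sqrt(d)) = a^2 - d*b^2
= (8)^2 - (-839)*(3)^2
= 64 + 7551
= 7615

7615


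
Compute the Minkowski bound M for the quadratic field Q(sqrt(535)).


d = 535, d mod 4 = 3, so disc(K) = 4d = 2140; |disc(K)| = 2140
Real quadratic field, so n = 2, s = r2 = 0, r1 = 2
M = (n!/n^n) * (4/pi)^s * sqrt(|disc(K)|) = (2!/2^2) * (4/pi)^0 * sqrt(2140)
= 0.5 * 1.000000 * 46.260134
= 23.1301

23.1301


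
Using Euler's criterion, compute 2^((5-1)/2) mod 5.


p = 5 is prime and the exponent is (p-1)/2 = 2, so by Euler's criterion 2^2 = (2/5) = +1 or -1 mod 5.
Compute by square-and-multiply:
  2 = 2 (binary 10)
  Repeated squaring mod 5: 2^1 = 2, 2^2 = 4
  2^2 = 4 mod 5
Result 4 = p - 1 = -1 mod 5: 2 is a quadratic non-residue mod 5. As a residue in [0, p-1] the value is 4.
2^2 mod 5 = 4

4


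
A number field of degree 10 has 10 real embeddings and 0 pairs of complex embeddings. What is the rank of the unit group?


By Dirichlet's unit theorem:
rank = r1 + r2 - 1
= 10 + 0 - 1
= 9

9


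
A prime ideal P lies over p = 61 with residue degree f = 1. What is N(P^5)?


N(P^a) = p^(a*f)
= 61^(5*1)
= 61^5
= 844596301

844596301


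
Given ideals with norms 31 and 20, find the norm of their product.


N(IJ) = N(I) * N(J)
= 31 * 20
= 620

620


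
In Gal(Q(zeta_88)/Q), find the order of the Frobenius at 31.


The Frobenius at p in Gal(Q(zeta_n)/Q) = (Z/nZ)* is the class of p, so its order is ord_88(31), the smallest k >= 1 with 31^k = 1 mod 88.
n = 88 = 2^3 * 11, phi(88) = 40; the order divides phi(n).
Divisors of 40: 1, 2, 4, 5, 8, 10, 20, 40
Repeated squaring mod 88: 31^1 = 31, 31^2 = 81, 31^4 = 49, 31^8 = 25, 31^16 = 9, 31^32 = 81
Test divisors in increasing order:
  k=1: 31^1 = 31 mod 88
  k=2: 31^2 = 81 mod 88
  k=4: 31^4 = 49 mod 88
  k=5: 31^5 = 49 * 31 = 23 mod 88
  k=8: 31^8 = 25 mod 88
  k=10: 31^10 = 25 * 81 = 1 mod 88  <- first divisor giving 1
Order = 10

10


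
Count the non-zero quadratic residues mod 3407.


For prime p, the number of non-zero quadratic residues is (p-1)/2.
= (3407-1)/2
= 1703

1703


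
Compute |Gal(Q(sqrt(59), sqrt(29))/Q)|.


The 2 square roots of distinct primes are multiplicatively independent over Q,
so [K:Q] = 2^2 and Gal(K/Q) is isomorphic to (Z/2Z)^2.
|Gal| = 2^2 = 4

4


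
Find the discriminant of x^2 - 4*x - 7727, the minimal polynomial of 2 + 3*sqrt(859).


The element 2 + 3*sqrt(859) has minimal polynomial:
x^2 - 4*x - 7727
Discriminant = (-4)^2 - 4*(-7727)
= 16 + 30908
= 30924

30924


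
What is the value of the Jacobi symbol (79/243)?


Compute (79/243) via quadratic reciprocity:
  reciprocity: (79/243) -> -(243/79)
  reduce: (6/79)
  pull out 2: (2/79) = +1  (since 79 mod 8 = 7)
  reciprocity: (3/79) -> -(79/3)
  reduce: (1/3)
  (1/3) = 1
Product of signs = 1

1


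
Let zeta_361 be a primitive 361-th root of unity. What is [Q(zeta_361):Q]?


The degree equals Euler's totient phi(361).
361 = 19^2
phi(361) = 342

342


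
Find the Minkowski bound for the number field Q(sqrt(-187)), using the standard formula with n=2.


d = -187, d mod 4 = 1, so disc(K) = d = -187; |disc(K)| = 187
Imaginary quadratic field, so n = 2, s = r2 = 1, r1 = 0
M = (n!/n^n) * (4/pi)^s * sqrt(|disc(K)|) = (2!/2^2) * (4/pi)^1 * sqrt(187)
= 0.5 * 1.273240 * 13.674794
= 8.7056

8.7056


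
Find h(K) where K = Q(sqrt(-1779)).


K = Q(sqrt(-1779)). d mod 4 = 1, so D = disc(K) = d = -1779
h(K) equals the number of primitive reduced positive-definite forms (a, b, c) = a*x^2 + b*x*y + c*y^2 with b^2 - 4ac = D,
where reduced means |b| <= a <= c, with b >= 0 whenever |b| = a or a = c, and primitive means gcd(a, b, c) = 1.
Reduced forces 3a^2 <= |D| = 1779, so 1 <= a <= 24; b must have the parity of D, and c = (b^2 - D)/(4a) must be an integer >= a.
Enumerate a = 1..24, b in [-a, a]:
  a=1: (1, 1, 445)  [1]
  a=2: none
  a=3: (3, 3, 149)  [1]
  a=4: none
  a=5: (5, -1, 89), (5, 1, 89)  [2]
  a=6..10: none
  a=11: (11, -5, 41), (11, 5, 41)  [2]
  a=12..14: none
  a=15: (15, -9, 31), (15, 9, 31)  [2]
  a=16..18: none
  a=19: (19, -11, 25), (19, 11, 25)  [2]
  a=20..24: none
Total reduced forms: 1 + 1 + 2 + 2 + 2 + 2 = 10
h = 10

10


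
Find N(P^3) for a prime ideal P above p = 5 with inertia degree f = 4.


N(P^a) = p^(a*f)
= 5^(3*4)
= 5^12
= 244140625

244140625


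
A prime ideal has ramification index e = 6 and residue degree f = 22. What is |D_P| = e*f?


|D_P| = e * f
= 6 * 22
= 132

132


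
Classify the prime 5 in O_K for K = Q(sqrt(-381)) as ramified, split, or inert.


K = Q(sqrt(-381)). Since d mod 4 = 3, disc(K) = -1524.
Check p | disc: -1524 mod 5 = 1.
p does not divide disc. Compute Legendre symbol (d/p):
4^((5-1)/2) mod 5 = 1
(d/p) = 1, so p splits: (p) = P*P' with e=1, f=1, g=2.
Therefore p is split.

split


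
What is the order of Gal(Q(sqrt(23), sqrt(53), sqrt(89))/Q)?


The 3 square roots of distinct primes are multiplicatively independent over Q,
so [K:Q] = 2^3 and Gal(K/Q) is isomorphic to (Z/2Z)^3.
|Gal| = 2^3 = 8

8


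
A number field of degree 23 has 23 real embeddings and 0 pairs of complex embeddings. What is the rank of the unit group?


By Dirichlet's unit theorem:
rank = r1 + r2 - 1
= 23 + 0 - 1
= 22

22


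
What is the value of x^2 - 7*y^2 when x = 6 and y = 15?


x^2 - d*y^2
= 6^2 - 7*15^2
= 36 - 1575
= -1539

-1539


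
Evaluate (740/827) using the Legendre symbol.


p = 827 is prime, so compute (740/827) with the reciprocity algorithm (Jacobi-symbol steps: pull out 2s via (2/n), flip via reciprocity, reduce):
  pull out 2: (2/827) = -1  (since 827 mod 8 = 3)
  pull out 2: (2/827) = -1  (since 827 mod 8 = 3)
  reciprocity: (185/827) -> +(827/185)
  reduce: (87/185)
  reciprocity: (87/185) -> +(185/87)
  reduce: (11/87)
  reciprocity: (11/87) -> -(87/11)
  reduce: (10/11)
  pull out 2: (2/11) = -1  (since 11 mod 8 = 3)
  reciprocity: (5/11) -> +(11/5)
  reduce: (1/5)
  (1/5) = 1
Product of signs = 1
(740/827) = 1

1


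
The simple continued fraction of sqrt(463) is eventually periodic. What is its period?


Run the CF algorithm for sqrt(463).
a_0 = floor(sqrt(463)) = 21; set m_0=0, q_0=1.
Recurrence: m' = q*a - m,  q' = (d - m'^2)/q,  a' = floor((a_0 + m')/q').
  step 1: m=21, q=22, a=1
  step 2: m=1, q=21, a=1
  step 3: m=20, q=3, a=13
  step 4: m=19, q=34, a=1
  step 5: m=15, q=7, a=5
  step 6: m=20, q=9, a=4
  step 7: m=16, q=23, a=1
  step 8: m=7, q=18, a=1
  step 9: m=11, q=19, a=1
  step 10: m=8, q=21, a=1
  step 11: m=13, q=14, a=2
  step 12: m=15, q=17, a=2
  step 13: m=19, q=6, a=6
  step 14: m=17, q=29, a=1
  step 15: m=12, q=11, a=3
  step 16: m=21, q=2, a=21
  step 17: m=21, q=11, a=3
  step 18: m=12, q=29, a=1
  step 19: m=17, q=6, a=6
  step 20: m=19, q=17, a=2
  step 21: m=15, q=14, a=2
  step 22: m=13, q=21, a=1
  step 23: m=8, q=19, a=1
  step 24: m=11, q=18, a=1
  step 25: m=7, q=23, a=1
  step 26: m=16, q=9, a=4
  step 27: m=20, q=7, a=5
  step 28: m=15, q=34, a=1
  step 29: m=19, q=3, a=13
  step 30: m=20, q=21, a=1
  step 31: m=1, q=22, a=1
  step 32: m=21, q=1, a=42
a_32 = 2*a_0 = 42, so the period closes here.
sqrt(463) = [21; 1, 1, 13, 1, 5, 4, 1, 1, 1, 1, 2, 2, 6, 1, 3, 21, 3, 1, 6, 2, 2, 1, 1, 1, 1, 4, 5, 1, 13, 1, 1, 42]
Period length = 32

32


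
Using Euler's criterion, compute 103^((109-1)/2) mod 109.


p = 109 is prime and the exponent is (p-1)/2 = 54, so by Euler's criterion 103^54 = (103/109) = +1 or -1 mod 109.
Compute by square-and-multiply:
  54 = 32 + 16 + 4 + 2 (binary 110110)
  Repeated squaring mod 109: 103^1 = 103, 103^2 = 36, 103^4 = 97, 103^8 = 35, 103^16 = 26, 103^32 = 22
  103^54 = 103^32 * 103^16 * 103^4 * 103^2 = 22 * 26 * 97 * 36 mod 109
    22 * 26 = 572 = 27 mod 109
    27 * 97 = 2619 = 3 mod 109
    3 * 36 = 108 = 108 mod 109
  103^54 = 108 mod 109
Result 108 = p - 1 = -1 mod 109: 103 is a quadratic non-residue mod 109. As a residue in [0, p-1] the value is 108.
103^54 mod 109 = 108

108


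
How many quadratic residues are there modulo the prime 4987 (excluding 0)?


For prime p, the number of non-zero quadratic residues is (p-1)/2.
= (4987-1)/2
= 2493

2493


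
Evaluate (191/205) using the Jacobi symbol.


Compute (191/205) via quadratic reciprocity:
  reciprocity: (191/205) -> +(205/191)
  reduce: (14/191)
  pull out 2: (2/191) = +1  (since 191 mod 8 = 7)
  reciprocity: (7/191) -> -(191/7)
  reduce: (2/7)
  pull out 2: (2/7) = +1  (since 7 mod 8 = 7)
  (1/7) = 1
Product of signs = -1

-1


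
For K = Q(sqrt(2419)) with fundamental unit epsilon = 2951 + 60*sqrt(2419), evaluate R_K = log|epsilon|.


epsilon = 2951 + 60*sqrt(2419)
= 5901.9998
R = ln(5901.9998)
= 8.6830

8.6830


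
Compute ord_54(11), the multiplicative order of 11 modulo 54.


We want ord_54(11), the smallest k >= 1 with 11^k = 1 mod 54.
n = 54 = 2 * 3^3, phi(54) = 18; the order divides phi(n).
Divisors of 18: 1, 2, 3, 6, 9, 18
Repeated squaring mod 54: 11^1 = 11, 11^2 = 13, 11^4 = 7, 11^8 = 49, 11^16 = 25
Test divisors in increasing order:
  k=1: 11^1 = 11 mod 54
  k=2: 11^2 = 13 mod 54
  k=3: 11^3 = 13 * 11 = 35 mod 54
  k=6: 11^6 = 7 * 13 = 37 mod 54
  k=9: 11^9 = 49 * 11 = 53 mod 54
  k=18: 11^18 = 25 * 13 = 1 mod 54  <- first divisor giving 1
Order = 18

18


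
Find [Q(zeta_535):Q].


The degree equals Euler's totient phi(535).
535 = 5 * 107
phi(535) = 424

424


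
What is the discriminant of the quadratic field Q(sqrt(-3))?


For K = Q(sqrt(d)) with d squarefree: disc(K) = d if d = 1 mod 4, and disc(K) = 4d if d = 2 or 3 mod 4.
Here d = -3, and d mod 4 = 1.
d = 1 mod 4 (O_K = Z[(1+sqrt(d))/2]), so disc(K) = d = -3

-3


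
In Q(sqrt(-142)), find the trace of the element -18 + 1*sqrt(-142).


Tr(a + b*sqrt(d)) = (a + b*sqrt(d)) + (a - b*sqrt(d)) = 2a
= 2 * (-18)
= -36

-36


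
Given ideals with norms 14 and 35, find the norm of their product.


N(IJ) = N(I) * N(J)
= 14 * 35
= 490

490


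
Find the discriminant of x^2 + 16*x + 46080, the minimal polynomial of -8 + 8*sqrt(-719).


The element -8 + 8*sqrt(-719) has minimal polynomial:
x^2 + 16*x + 46080
Discriminant = (16)^2 - 4*(46080)
= 256 - 184320
= -184064

-184064


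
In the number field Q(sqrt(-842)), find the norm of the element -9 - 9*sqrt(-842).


N(a + b*sqrt(d)) = a^2 - d*b^2
= (-9)^2 - (-842)*(-9)^2
= 81 + 68202
= 68283

68283


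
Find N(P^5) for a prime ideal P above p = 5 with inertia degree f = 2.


N(P^a) = p^(a*f)
= 5^(5*2)
= 5^10
= 9765625

9765625


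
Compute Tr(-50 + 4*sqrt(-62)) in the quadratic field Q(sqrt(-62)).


Tr(a + b*sqrt(d)) = (a + b*sqrt(d)) + (a - b*sqrt(d)) = 2a
= 2 * (-50)
= -100

-100


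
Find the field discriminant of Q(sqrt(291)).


For K = Q(sqrt(d)) with d squarefree: disc(K) = d if d = 1 mod 4, and disc(K) = 4d if d = 2 or 3 mod 4.
Here d = 291, and d mod 4 = 3.
d = 3 mod 4, not 1 (O_K = Z[sqrt(d)]), so disc(K) = 4d = 4 * (291) = 1164

1164


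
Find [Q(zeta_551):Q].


The degree equals Euler's totient phi(551).
551 = 19 * 29
phi(551) = 504

504


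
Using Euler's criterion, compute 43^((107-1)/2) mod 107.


p = 107 is prime and the exponent is (p-1)/2 = 53, so by Euler's criterion 43^53 = (43/107) = +1 or -1 mod 107.
Compute by square-and-multiply:
  53 = 32 + 16 + 4 + 1 (binary 110101)
  Repeated squaring mod 107: 43^1 = 43, 43^2 = 30, 43^4 = 44, 43^8 = 10, 43^16 = 100, 43^32 = 49
  43^53 = 43^32 * 43^16 * 43^4 * 43^1 = 49 * 100 * 44 * 43 mod 107
    49 * 100 = 4900 = 85 mod 107
    85 * 44 = 3740 = 102 mod 107
    102 * 43 = 4386 = 106 mod 107
  43^53 = 106 mod 107
Result 106 = p - 1 = -1 mod 107: 43 is a quadratic non-residue mod 107. As a residue in [0, p-1] the value is 106.
43^53 mod 107 = 106

106


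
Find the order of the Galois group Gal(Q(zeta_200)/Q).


|Gal(Q(zeta_200)/Q)| = phi(200)
= 80

80


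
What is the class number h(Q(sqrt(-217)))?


K = Q(sqrt(-217)). d mod 4 = 3, so D = disc(K) = 4d = -868
h(K) equals the number of primitive reduced positive-definite forms (a, b, c) = a*x^2 + b*x*y + c*y^2 with b^2 - 4ac = D,
where reduced means |b| <= a <= c, with b >= 0 whenever |b| = a or a = c, and primitive means gcd(a, b, c) = 1.
Reduced forces 3a^2 <= |D| = 868, so 1 <= a <= 17; b must have the parity of D, and c = (b^2 - D)/(4a) must be an integer >= a.
Enumerate a = 1..17, b in [-a, a]:
  a=1: (1, 0, 217)  [1]
  a=2: (2, 2, 109)  [1]
  a=3..6: none
  a=7: (7, 0, 31)  [1]
  a=8..10: none
  a=11: (11, -10, 22), (11, 10, 22)  [2]
  a=12: none
  a=13: (13, -4, 17), (13, 4, 17)  [2]
  a=14: (14, 14, 19)  [1]
  a=15..17: none
Total reduced forms: 1 + 1 + 1 + 2 + 2 + 1 = 8
h = 8

8


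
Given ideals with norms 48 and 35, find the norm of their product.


N(IJ) = N(I) * N(J)
= 48 * 35
= 1680

1680


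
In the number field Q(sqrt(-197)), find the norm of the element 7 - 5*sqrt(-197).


N(a + b*sqrt(d)) = a^2 - d*b^2
= (7)^2 - (-197)*(-5)^2
= 49 + 4925
= 4974

4974


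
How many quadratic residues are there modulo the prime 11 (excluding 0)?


For prime p, the number of non-zero quadratic residues is (p-1)/2.
= (11-1)/2
= 5

5


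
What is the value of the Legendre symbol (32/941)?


p = 941 is prime, so compute (32/941) with the reciprocity algorithm (Jacobi-symbol steps: pull out 2s via (2/n), flip via reciprocity, reduce):
  pull out 2: (2/941) = -1  (since 941 mod 8 = 5)
  pull out 2: (2/941) = -1  (since 941 mod 8 = 5)
  pull out 2: (2/941) = -1  (since 941 mod 8 = 5)
  pull out 2: (2/941) = -1  (since 941 mod 8 = 5)
  pull out 2: (2/941) = -1  (since 941 mod 8 = 5)
  (1/941) = 1
Product of signs = -1
(32/941) = -1

-1


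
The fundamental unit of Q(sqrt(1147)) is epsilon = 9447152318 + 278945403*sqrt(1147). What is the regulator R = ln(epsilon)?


epsilon = 9447152318 + 278945403*sqrt(1147)
= 1.8894e+10
R = ln(1.8894e+10)
= 23.6621

23.6621


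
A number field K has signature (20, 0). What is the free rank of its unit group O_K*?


By Dirichlet's unit theorem:
rank = r1 + r2 - 1
= 20 + 0 - 1
= 19

19


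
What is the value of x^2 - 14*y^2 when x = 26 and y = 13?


x^2 - d*y^2
= 26^2 - 14*13^2
= 676 - 2366
= -1690

-1690


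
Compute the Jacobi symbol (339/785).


Compute (339/785) via quadratic reciprocity:
  reciprocity: (339/785) -> +(785/339)
  reduce: (107/339)
  reciprocity: (107/339) -> -(339/107)
  reduce: (18/107)
  pull out 2: (2/107) = -1  (since 107 mod 8 = 3)
  reciprocity: (9/107) -> +(107/9)
  reduce: (8/9)
  pull out 2: (2/9) = +1  (since 9 mod 8 = 1)
  pull out 2: (2/9) = +1  (since 9 mod 8 = 1)
  pull out 2: (2/9) = +1  (since 9 mod 8 = 1)
  (1/9) = 1
Product of signs = 1

1


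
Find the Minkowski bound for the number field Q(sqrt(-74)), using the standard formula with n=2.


d = -74, d mod 4 = 2, so disc(K) = 4d = -296; |disc(K)| = 296
Imaginary quadratic field, so n = 2, s = r2 = 1, r1 = 0
M = (n!/n^n) * (4/pi)^s * sqrt(|disc(K)|) = (2!/2^2) * (4/pi)^1 * sqrt(296)
= 0.5 * 1.273240 * 17.204651
= 10.9528

10.9528


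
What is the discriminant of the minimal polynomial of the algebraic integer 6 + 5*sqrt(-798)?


The element 6 + 5*sqrt(-798) has minimal polynomial:
x^2 - 12*x + 19986
Discriminant = (-12)^2 - 4*(19986)
= 144 - 79944
= -79800

-79800


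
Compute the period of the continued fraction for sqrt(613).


Run the CF algorithm for sqrt(613).
a_0 = floor(sqrt(613)) = 24; set m_0=0, q_0=1.
Recurrence: m' = q*a - m,  q' = (d - m'^2)/q,  a' = floor((a_0 + m')/q').
  step 1: m=24, q=37, a=1
  step 2: m=13, q=12, a=3
  step 3: m=23, q=7, a=6
  step 4: m=19, q=36, a=1
  step 5: m=17, q=9, a=4
  step 6: m=19, q=28, a=1
  step 7: m=9, q=19, a=1
  step 8: m=10, q=27, a=1
  step 9: m=17, q=12, a=3
  step 10: m=19, q=21, a=2
  step 11: m=23, q=4, a=11
  step 12: m=21, q=43, a=1
  step 13: m=22, q=3, a=15
  step 14: m=23, q=28, a=1
  step 15: m=5, q=21, a=1
  step 16: m=16, q=17, a=2
  step 17: m=18, q=17, a=2
  step 18: m=16, q=21, a=1
  step 19: m=5, q=28, a=1
  step 20: m=23, q=3, a=15
  step 21: m=22, q=43, a=1
  step 22: m=21, q=4, a=11
  step 23: m=23, q=21, a=2
  step 24: m=19, q=12, a=3
  step 25: m=17, q=27, a=1
  step 26: m=10, q=19, a=1
  step 27: m=9, q=28, a=1
  step 28: m=19, q=9, a=4
  step 29: m=17, q=36, a=1
  step 30: m=19, q=7, a=6
  step 31: m=23, q=12, a=3
  step 32: m=13, q=37, a=1
  step 33: m=24, q=1, a=48
a_33 = 2*a_0 = 48, so the period closes here.
sqrt(613) = [24; 1, 3, 6, 1, 4, 1, 1, 1, 3, 2, 11, 1, 15, 1, 1, 2, 2, 1, 1, 15, 1, 11, 2, 3, 1, 1, 1, 4, 1, 6, 3, 1, 48]
Period length = 33

33


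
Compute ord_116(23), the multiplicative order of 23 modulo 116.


We want ord_116(23), the smallest k >= 1 with 23^k = 1 mod 116.
n = 116 = 2^2 * 29, phi(116) = 56; the order divides phi(n).
Divisors of 56: 1, 2, 4, 7, 8, 14, 28, 56
Repeated squaring mod 116: 23^1 = 23, 23^2 = 65, 23^4 = 49, 23^8 = 81, 23^16 = 65, 23^32 = 49
Test divisors in increasing order:
  k=1: 23^1 = 23 mod 116
  k=2: 23^2 = 65 mod 116
  k=4: 23^4 = 49 mod 116
  k=7: 23^7 = 49 * 65 * 23 = 59 mod 116
  k=8: 23^8 = 81 mod 116
  k=14: 23^14 = 81 * 49 * 65 = 1 mod 116  <- first divisor giving 1
Order = 14

14


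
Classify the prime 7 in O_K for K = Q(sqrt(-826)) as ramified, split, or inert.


K = Q(sqrt(-826)). Since d mod 4 = 2, disc(K) = -3304.
Check p | disc: -3304 mod 7 = 0.
p divides disc, so p ramifies: (p) = P^2 with e=2, f=1, g=1.
Therefore p is ramified.

ramified


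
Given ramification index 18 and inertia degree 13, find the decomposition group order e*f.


|D_P| = e * f
= 18 * 13
= 234

234


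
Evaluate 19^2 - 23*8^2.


x^2 - d*y^2
= 19^2 - 23*8^2
= 361 - 1472
= -1111

-1111


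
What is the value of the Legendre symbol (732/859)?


p = 859 is prime, so compute (732/859) with the reciprocity algorithm (Jacobi-symbol steps: pull out 2s via (2/n), flip via reciprocity, reduce):
  pull out 2: (2/859) = -1  (since 859 mod 8 = 3)
  pull out 2: (2/859) = -1  (since 859 mod 8 = 3)
  reciprocity: (183/859) -> -(859/183)
  reduce: (127/183)
  reciprocity: (127/183) -> -(183/127)
  reduce: (56/127)
  pull out 2: (2/127) = +1  (since 127 mod 8 = 7)
  pull out 2: (2/127) = +1  (since 127 mod 8 = 7)
  pull out 2: (2/127) = +1  (since 127 mod 8 = 7)
  reciprocity: (7/127) -> -(127/7)
  reduce: (1/7)
  (1/7) = 1
Product of signs = -1
(732/859) = -1

-1


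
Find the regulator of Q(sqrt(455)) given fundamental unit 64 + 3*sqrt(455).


epsilon = 64 + 3*sqrt(455)
= 127.9922
R = ln(127.9922)
= 4.8520

4.8520


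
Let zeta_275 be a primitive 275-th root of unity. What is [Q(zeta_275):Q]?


The degree equals Euler's totient phi(275).
275 = 5^2 * 11
phi(275) = 200

200


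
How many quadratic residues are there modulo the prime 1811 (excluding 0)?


For prime p, the number of non-zero quadratic residues is (p-1)/2.
= (1811-1)/2
= 905

905


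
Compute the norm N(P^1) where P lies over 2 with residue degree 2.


N(P^a) = p^(a*f)
= 2^(1*2)
= 2^2
= 4

4


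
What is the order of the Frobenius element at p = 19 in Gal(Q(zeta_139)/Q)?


The Frobenius at p in Gal(Q(zeta_n)/Q) = (Z/nZ)* is the class of p, so its order is ord_139(19), the smallest k >= 1 with 19^k = 1 mod 139.
n = 139 = 139, phi(139) = 138; the order divides phi(n).
Divisors of 138: 1, 2, 3, 6, 23, 46, 69, 138
Repeated squaring mod 139: 19^1 = 19, 19^2 = 83, 19^4 = 78, 19^8 = 107, 19^16 = 51, 19^32 = 99, 19^64 = 71, 19^128 = 37
Test divisors in increasing order:
  k=1: 19^1 = 19 mod 139
  k=2: 19^2 = 83 mod 139
  k=3: 19^3 = 83 * 19 = 48 mod 139
  k=6: 19^6 = 78 * 83 = 80 mod 139
  k=23: 19^23 = 51 * 78 * 83 * 19 = 97 mod 139
  k=46: 19^46 = 99 * 107 * 78 * 83 = 96 mod 139
  k=69: 19^69 = 71 * 78 * 19 = 138 mod 139
  k=138: 19^138 = 37 * 107 * 83 = 1 mod 139  <- first divisor giving 1
Order = 138

138


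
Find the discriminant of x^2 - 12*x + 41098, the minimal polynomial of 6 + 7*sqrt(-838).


The element 6 + 7*sqrt(-838) has minimal polynomial:
x^2 - 12*x + 41098
Discriminant = (-12)^2 - 4*(41098)
= 144 - 164392
= -164248

-164248


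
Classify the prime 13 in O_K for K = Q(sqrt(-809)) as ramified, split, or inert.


K = Q(sqrt(-809)). Since d mod 4 = 3, disc(K) = -3236.
Check p | disc: -3236 mod 13 = 1.
p does not divide disc. Compute Legendre symbol (d/p):
10^((13-1)/2) mod 13 = 1
(d/p) = 1, so p splits: (p) = P*P' with e=1, f=1, g=2.
Therefore p is split.

split


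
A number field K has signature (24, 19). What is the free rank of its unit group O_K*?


By Dirichlet's unit theorem:
rank = r1 + r2 - 1
= 24 + 19 - 1
= 42

42


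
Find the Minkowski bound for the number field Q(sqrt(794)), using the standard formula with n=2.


d = 794, d mod 4 = 2, so disc(K) = 4d = 3176; |disc(K)| = 3176
Real quadratic field, so n = 2, s = r2 = 0, r1 = 2
M = (n!/n^n) * (4/pi)^s * sqrt(|disc(K)|) = (2!/2^2) * (4/pi)^0 * sqrt(3176)
= 0.5 * 1.000000 * 56.356011
= 28.1780

28.1780
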